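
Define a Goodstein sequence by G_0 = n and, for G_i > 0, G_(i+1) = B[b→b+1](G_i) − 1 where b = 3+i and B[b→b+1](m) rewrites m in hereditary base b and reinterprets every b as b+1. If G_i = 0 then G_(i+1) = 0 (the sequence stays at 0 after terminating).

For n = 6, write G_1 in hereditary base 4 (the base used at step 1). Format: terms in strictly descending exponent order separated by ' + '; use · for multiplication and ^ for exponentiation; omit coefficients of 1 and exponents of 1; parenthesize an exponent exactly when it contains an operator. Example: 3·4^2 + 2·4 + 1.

G_0=6  [base 3] 2·3  →[3↦4]→  2·4 = 8  −1 ⇒ G_1=7
G_1=7  [base 4] 4 + 3  →[4↦5]→  5 + 3 = 8  −1 ⇒ G_2=7

4 + 3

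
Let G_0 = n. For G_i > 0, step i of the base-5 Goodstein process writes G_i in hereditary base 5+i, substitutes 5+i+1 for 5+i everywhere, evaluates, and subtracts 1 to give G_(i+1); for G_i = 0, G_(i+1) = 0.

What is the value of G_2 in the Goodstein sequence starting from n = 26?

i=0: 26 = 5^2 + 1 (b=5); 5→6: 6^2 + 1 = 37; 37−1 = 36
i=1: 36 = 6^2 (b=6); 6→7: 7^2 = 49; 49−1 = 48
i=2: 48 = 6·7 + 6 (b=7); 7→8: 6·8 + 6 = 54; 54−1 = 53

48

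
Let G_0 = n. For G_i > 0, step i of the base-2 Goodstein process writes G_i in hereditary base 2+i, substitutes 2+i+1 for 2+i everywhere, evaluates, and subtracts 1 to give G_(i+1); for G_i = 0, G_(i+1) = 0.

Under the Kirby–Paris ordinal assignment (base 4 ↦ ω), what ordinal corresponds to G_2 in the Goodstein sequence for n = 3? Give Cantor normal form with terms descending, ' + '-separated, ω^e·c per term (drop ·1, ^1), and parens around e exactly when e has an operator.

3

G_0=3  [base 2] 2 + 1  →[2↦3]→  3 + 1 = 4  −1 ⇒ G_1=3
G_1=3  [base 3] 3  →[3↦4]→  4 = 4  −1 ⇒ G_2=3
G_2=3  [base 4] 3  →[4↦5]→  3 = 3  −1 ⇒ G_3=2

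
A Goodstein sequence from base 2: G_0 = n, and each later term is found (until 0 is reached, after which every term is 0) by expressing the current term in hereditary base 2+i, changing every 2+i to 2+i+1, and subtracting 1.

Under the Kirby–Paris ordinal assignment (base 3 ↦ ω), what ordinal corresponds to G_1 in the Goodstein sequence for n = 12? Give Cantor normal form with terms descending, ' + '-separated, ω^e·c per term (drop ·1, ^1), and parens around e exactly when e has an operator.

12 —HB2→ 2^(2 + 1) + 2^2 —bump→ 3^(3 + 1) + 3^3 = 108 —(−1)→ 107
107 —HB3→ 3^(3 + 1) + 2·3^2 + 2·3 + 2 —bump→ 4^(4 + 1) + 2·4^2 + 2·4 + 2 = 1066 —(−1)→ 1065

ω^(ω + 1) + ω^2·2 + ω·2 + 2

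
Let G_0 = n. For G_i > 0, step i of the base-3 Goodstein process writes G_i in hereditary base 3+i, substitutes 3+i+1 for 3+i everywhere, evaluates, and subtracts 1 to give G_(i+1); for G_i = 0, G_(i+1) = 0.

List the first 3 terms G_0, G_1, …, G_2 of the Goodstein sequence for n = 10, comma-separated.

10, 16, 24

i=0: 10 = 3^2 + 1 (b=3); 3→4: 4^2 + 1 = 17; 17−1 = 16
i=1: 16 = 4^2 (b=4); 4→5: 5^2 = 25; 25−1 = 24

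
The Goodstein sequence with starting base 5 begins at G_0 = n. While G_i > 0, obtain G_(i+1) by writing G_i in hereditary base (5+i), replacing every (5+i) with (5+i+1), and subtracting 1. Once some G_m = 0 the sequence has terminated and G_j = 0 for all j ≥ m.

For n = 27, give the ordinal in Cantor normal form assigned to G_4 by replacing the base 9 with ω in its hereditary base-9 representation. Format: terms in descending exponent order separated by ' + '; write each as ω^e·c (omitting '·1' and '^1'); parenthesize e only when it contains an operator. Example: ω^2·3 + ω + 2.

i=0: 27 = 5^2 + 2 (b=5); 5→6: 6^2 + 2 = 38; 38−1 = 37
i=1: 37 = 6^2 + 1 (b=6); 6→7: 7^2 + 1 = 50; 50−1 = 49
i=2: 49 = 7^2 (b=7); 7→8: 8^2 = 64; 64−1 = 63
i=3: 63 = 7·8 + 7 (b=8); 8→9: 7·9 + 7 = 70; 70−1 = 69
i=4: 69 = 7·9 + 6 (b=9); 9→10: 7·10 + 6 = 76; 76−1 = 75

ω·7 + 6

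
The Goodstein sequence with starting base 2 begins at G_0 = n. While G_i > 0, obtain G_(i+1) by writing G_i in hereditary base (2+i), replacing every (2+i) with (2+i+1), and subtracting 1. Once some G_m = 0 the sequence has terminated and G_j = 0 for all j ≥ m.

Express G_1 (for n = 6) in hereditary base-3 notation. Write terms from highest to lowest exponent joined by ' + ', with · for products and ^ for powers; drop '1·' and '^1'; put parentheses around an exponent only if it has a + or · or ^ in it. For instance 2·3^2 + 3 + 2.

[0] 6 ≡ 2^2 + 2 (base 2). Lift 3: 30. −1: 29.
[1] 29 ≡ 3^3 + 2 (base 3). Lift 4: 258. −1: 257.

3^3 + 2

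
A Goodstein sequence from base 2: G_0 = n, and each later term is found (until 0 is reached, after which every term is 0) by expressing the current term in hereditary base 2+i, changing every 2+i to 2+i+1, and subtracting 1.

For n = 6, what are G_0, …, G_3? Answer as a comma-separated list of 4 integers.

step 0: 6 = 2^2 + 2; sub 3 for 2: 3^3 + 3; = 30; G_1 = 30−1 = 29
step 1: 29 = 3^3 + 2; sub 4 for 3: 4^4 + 2; = 258; G_2 = 258−1 = 257
step 2: 257 = 4^4 + 1; sub 5 for 4: 5^5 + 1; = 3126; G_3 = 3126−1 = 3125

6, 29, 257, 3125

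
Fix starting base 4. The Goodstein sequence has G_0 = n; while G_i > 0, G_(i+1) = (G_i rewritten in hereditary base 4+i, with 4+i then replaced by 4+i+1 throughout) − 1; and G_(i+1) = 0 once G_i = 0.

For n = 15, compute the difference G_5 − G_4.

1

i=0: 15 = 3·4 + 3 (b=4); 4→5: 3·5 + 3 = 18; 18−1 = 17
i=1: 17 = 3·5 + 2 (b=5); 5→6: 3·6 + 2 = 20; 20−1 = 19
i=2: 19 = 3·6 + 1 (b=6); 6→7: 3·7 + 1 = 22; 22−1 = 21
i=3: 21 = 3·7 (b=7); 7→8: 3·8 = 24; 24−1 = 23
i=4: 23 = 2·8 + 7 (b=8); 8→9: 2·9 + 7 = 25; 25−1 = 24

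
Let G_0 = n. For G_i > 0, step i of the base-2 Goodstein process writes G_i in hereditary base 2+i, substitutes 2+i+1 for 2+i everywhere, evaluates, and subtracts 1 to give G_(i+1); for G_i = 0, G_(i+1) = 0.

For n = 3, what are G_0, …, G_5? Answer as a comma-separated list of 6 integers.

3, 3, 3, 2, 1, 0

G_0=3  [base 2] 2 + 1  →[2↦3]→  3 + 1 = 4  −1 ⇒ G_1=3
G_1=3  [base 3] 3  →[3↦4]→  4 = 4  −1 ⇒ G_2=3
G_2=3  [base 4] 3  →[4↦5]→  3 = 3  −1 ⇒ G_3=2
G_3=2  [base 5] 2  →[5↦6]→  2 = 2  −1 ⇒ G_4=1
G_4=1  [base 6] 1  →[6↦7]→  1 = 1  −1 ⇒ G_5=0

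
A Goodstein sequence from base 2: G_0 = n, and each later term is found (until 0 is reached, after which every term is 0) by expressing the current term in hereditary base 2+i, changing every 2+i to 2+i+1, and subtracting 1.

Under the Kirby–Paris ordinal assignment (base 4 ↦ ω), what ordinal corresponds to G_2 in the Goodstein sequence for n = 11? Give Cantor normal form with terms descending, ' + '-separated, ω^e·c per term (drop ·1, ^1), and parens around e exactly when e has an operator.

ω^(ω + 1) + 3

(0) 11|_2 = 2^(2 + 1) + 2 + 1 ↦ 3^(3 + 1) + 3 + 1|_3 = 85 ⇒ 84
(1) 84|_3 = 3^(3 + 1) + 3 ↦ 4^(4 + 1) + 4|_4 = 1028 ⇒ 1027
(2) 1027|_4 = 4^(4 + 1) + 3 ↦ 5^(5 + 1) + 3|_5 = 15628 ⇒ 15627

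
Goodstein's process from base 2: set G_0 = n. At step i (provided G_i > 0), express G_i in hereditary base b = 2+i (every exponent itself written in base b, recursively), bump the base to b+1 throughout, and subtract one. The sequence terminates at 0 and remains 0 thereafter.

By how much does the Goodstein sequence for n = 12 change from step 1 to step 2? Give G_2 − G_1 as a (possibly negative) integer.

958

i=0: 12 = 2^(2 + 1) + 2^2 (b=2); 2→3: 3^(3 + 1) + 3^3 = 108; 108−1 = 107
i=1: 107 = 3^(3 + 1) + 2·3^2 + 2·3 + 2 (b=3); 3→4: 4^(4 + 1) + 2·4^2 + 2·4 + 2 = 1066; 1066−1 = 1065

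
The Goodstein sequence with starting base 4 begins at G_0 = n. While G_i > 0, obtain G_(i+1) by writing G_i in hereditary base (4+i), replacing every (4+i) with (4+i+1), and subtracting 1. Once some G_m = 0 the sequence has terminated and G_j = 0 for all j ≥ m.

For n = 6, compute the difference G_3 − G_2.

(0) 6|_4 = 4 + 2 ↦ 5 + 2|_5 = 7 ⇒ 6
(1) 6|_5 = 5 + 1 ↦ 6 + 1|_6 = 7 ⇒ 6
(2) 6|_6 = 6 ↦ 7|_7 = 7 ⇒ 6

0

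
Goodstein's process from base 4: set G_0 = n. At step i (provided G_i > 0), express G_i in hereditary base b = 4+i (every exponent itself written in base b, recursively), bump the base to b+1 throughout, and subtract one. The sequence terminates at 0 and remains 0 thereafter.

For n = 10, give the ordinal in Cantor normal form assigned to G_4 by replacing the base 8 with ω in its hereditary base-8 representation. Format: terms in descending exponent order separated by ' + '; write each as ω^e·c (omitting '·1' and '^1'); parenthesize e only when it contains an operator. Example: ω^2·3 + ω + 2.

ω + 5

10 —HB4→ 2·4 + 2 —bump→ 2·5 + 2 = 12 —(−1)→ 11
11 —HB5→ 2·5 + 1 —bump→ 2·6 + 1 = 13 —(−1)→ 12
12 —HB6→ 2·6 —bump→ 2·7 = 14 —(−1)→ 13
13 —HB7→ 7 + 6 —bump→ 8 + 6 = 14 —(−1)→ 13
13 —HB8→ 8 + 5 —bump→ 9 + 5 = 14 —(−1)→ 13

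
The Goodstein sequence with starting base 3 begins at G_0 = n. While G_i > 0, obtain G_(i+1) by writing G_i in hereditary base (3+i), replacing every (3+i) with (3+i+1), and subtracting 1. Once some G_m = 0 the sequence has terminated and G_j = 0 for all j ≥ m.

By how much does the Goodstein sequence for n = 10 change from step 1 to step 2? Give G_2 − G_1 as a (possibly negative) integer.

8

G_0 = 10. HB_3(10) = 3^2 + 1. Bump = 17. G_1 = 16.
G_1 = 16. HB_4(16) = 4^2. Bump = 25. G_2 = 24.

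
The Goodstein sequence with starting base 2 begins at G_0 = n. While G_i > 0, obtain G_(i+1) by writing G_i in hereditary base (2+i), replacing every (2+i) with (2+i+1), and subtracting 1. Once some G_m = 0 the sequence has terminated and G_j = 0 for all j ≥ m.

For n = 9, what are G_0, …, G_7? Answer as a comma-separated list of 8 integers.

i=0: 9 = 2^(2 + 1) + 1 (b=2); 2→3: 3^(3 + 1) + 1 = 82; 82−1 = 81
i=1: 81 = 3^(3 + 1) (b=3); 3→4: 4^(4 + 1) = 1024; 1024−1 = 1023
i=2: 1023 = 3·4^4 + 3·4^3 + 3·4^2 + 3·4 + 3 (b=4); 4→5: 3·5^5 + 3·5^3 + 3·5^2 + 3·5 + 3 = 9843; 9843−1 = 9842
i=3: 9842 = 3·5^5 + 3·5^3 + 3·5^2 + 3·5 + 2 (b=5); 5→6: 3·6^6 + 3·6^3 + 3·6^2 + 3·6 + 2 = 140744; 140744−1 = 140743
i=4: 140743 = 3·6^6 + 3·6^3 + 3·6^2 + 3·6 + 1 (b=6); 6→7: 3·7^7 + 3·7^3 + 3·7^2 + 3·7 + 1 = 2471827; 2471827−1 = 2471826
i=5: 2471826 = 3·7^7 + 3·7^3 + 3·7^2 + 3·7 (b=7); 7→8: 3·8^8 + 3·8^3 + 3·8^2 + 3·8 = 50333400; 50333400−1 = 50333399
i=6: 50333399 = 3·8^8 + 3·8^3 + 3·8^2 + 2·8 + 7 (b=8); 8→9: 3·9^9 + 3·9^3 + 3·9^2 + 2·9 + 7 = 1162263922; 1162263922−1 = 1162263921

9, 81, 1023, 9842, 140743, 2471826, 50333399, 1162263921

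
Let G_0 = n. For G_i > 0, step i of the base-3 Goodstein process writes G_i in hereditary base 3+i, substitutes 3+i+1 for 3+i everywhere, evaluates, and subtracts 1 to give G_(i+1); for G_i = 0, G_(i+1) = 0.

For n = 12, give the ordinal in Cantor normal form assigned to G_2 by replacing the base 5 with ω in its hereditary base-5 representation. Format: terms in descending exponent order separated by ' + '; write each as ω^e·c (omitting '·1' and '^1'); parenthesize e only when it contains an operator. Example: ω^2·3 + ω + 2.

base 3: 12 = 3^2 + 3; at 4: 4^2 + 4 = 20; next = 19
base 4: 19 = 4^2 + 3; at 5: 5^2 + 3 = 28; next = 27
base 5: 27 = 5^2 + 2; at 6: 6^2 + 2 = 38; next = 37

ω^2 + 2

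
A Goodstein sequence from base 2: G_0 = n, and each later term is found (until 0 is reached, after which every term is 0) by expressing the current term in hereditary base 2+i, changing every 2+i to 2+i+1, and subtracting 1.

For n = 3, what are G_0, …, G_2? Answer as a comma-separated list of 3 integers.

3, 3, 3

step 0: 3 = 2 + 1; sub 3 for 2: 3 + 1; = 4; G_1 = 4−1 = 3
step 1: 3 = 3; sub 4 for 3: 4; = 4; G_2 = 4−1 = 3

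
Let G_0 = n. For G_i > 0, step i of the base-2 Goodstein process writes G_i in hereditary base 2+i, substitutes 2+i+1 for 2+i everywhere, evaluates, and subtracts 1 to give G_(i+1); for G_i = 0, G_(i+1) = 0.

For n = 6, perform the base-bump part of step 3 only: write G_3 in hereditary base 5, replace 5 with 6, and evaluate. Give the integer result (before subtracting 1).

G_0=6  [base 2] 2^2 + 2  →[2↦3]→  3^3 + 3 = 30  −1 ⇒ G_1=29
G_1=29  [base 3] 3^3 + 2  →[3↦4]→  4^4 + 2 = 258  −1 ⇒ G_2=257
G_2=257  [base 4] 4^4 + 1  →[4↦5]→  5^5 + 1 = 3126  −1 ⇒ G_3=3125
G_3=3125  [base 5] 5^5  →[5↦6]→  6^6 = 46656  −1 ⇒ G_4=46655

46656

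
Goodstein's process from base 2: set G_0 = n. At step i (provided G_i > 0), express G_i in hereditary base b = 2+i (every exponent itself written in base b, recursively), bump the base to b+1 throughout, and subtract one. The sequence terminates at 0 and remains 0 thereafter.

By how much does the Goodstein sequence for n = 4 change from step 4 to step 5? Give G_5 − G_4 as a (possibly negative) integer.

26

(0) 4|_2 = 2^2 ↦ 3^3|_3 = 27 ⇒ 26
(1) 26|_3 = 2·3^2 + 2·3 + 2 ↦ 2·4^2 + 2·4 + 2|_4 = 42 ⇒ 41
(2) 41|_4 = 2·4^2 + 2·4 + 1 ↦ 2·5^2 + 2·5 + 1|_5 = 61 ⇒ 60
(3) 60|_5 = 2·5^2 + 2·5 ↦ 2·6^2 + 2·6|_6 = 84 ⇒ 83
(4) 83|_6 = 2·6^2 + 6 + 5 ↦ 2·7^2 + 7 + 5|_7 = 110 ⇒ 109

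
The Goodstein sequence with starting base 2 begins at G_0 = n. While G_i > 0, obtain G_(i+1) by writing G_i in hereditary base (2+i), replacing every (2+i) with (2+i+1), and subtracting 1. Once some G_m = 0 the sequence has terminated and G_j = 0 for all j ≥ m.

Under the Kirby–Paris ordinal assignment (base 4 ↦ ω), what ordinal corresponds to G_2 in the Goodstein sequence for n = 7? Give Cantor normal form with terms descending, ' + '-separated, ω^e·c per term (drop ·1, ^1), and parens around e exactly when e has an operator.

step 0: 7 = 2^2 + 2 + 1; sub 3 for 2: 3^3 + 3 + 1; = 31; G_1 = 31−1 = 30
step 1: 30 = 3^3 + 3; sub 4 for 3: 4^4 + 4; = 260; G_2 = 260−1 = 259

ω^ω + 3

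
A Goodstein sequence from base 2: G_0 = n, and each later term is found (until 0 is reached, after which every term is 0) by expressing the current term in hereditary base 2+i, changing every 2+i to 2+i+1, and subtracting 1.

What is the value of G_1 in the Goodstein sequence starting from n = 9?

81

9 —HB2→ 2^(2 + 1) + 1 —bump→ 3^(3 + 1) + 1 = 82 —(−1)→ 81
81 —HB3→ 3^(3 + 1) —bump→ 4^(4 + 1) = 1024 —(−1)→ 1023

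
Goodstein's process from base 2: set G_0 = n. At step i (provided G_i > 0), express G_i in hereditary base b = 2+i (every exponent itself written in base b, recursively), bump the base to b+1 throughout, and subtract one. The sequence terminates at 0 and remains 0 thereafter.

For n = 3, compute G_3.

3 —HB2→ 2 + 1 —bump→ 3 + 1 = 4 —(−1)→ 3
3 —HB3→ 3 —bump→ 4 = 4 —(−1)→ 3
3 —HB4→ 3 —bump→ 3 = 3 —(−1)→ 2
2 —HB5→ 2 —bump→ 2 = 2 —(−1)→ 1

2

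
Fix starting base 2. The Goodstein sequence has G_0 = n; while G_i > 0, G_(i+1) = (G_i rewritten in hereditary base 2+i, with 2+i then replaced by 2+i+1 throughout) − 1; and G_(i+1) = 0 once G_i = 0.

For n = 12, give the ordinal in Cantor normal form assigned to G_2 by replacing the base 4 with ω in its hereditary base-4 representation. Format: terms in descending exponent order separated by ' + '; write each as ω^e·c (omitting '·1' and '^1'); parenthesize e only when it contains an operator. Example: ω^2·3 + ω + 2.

ω^(ω + 1) + ω^2·2 + ω·2 + 1

step 0: 12 = 2^(2 + 1) + 2^2; sub 3 for 2: 3^(3 + 1) + 3^3; = 108; G_1 = 108−1 = 107
step 1: 107 = 3^(3 + 1) + 2·3^2 + 2·3 + 2; sub 4 for 3: 4^(4 + 1) + 2·4^2 + 2·4 + 2; = 1066; G_2 = 1066−1 = 1065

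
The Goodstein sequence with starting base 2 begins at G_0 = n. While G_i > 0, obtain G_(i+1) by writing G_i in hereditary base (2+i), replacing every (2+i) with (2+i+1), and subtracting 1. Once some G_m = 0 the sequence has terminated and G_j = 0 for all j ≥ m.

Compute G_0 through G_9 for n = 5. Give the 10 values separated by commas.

5, 27, 255, 467, 775, 1197, 1751, 2454, 3325, 4382

[0] 5 ≡ 2^2 + 1 (base 2). Lift 3: 28. −1: 27.
[1] 27 ≡ 3^3 (base 3). Lift 4: 256. −1: 255.
[2] 255 ≡ 3·4^3 + 3·4^2 + 3·4 + 3 (base 4). Lift 5: 468. −1: 467.
[3] 467 ≡ 3·5^3 + 3·5^2 + 3·5 + 2 (base 5). Lift 6: 776. −1: 775.
[4] 775 ≡ 3·6^3 + 3·6^2 + 3·6 + 1 (base 6). Lift 7: 1198. −1: 1197.
[5] 1197 ≡ 3·7^3 + 3·7^2 + 3·7 (base 7). Lift 8: 1752. −1: 1751.
[6] 1751 ≡ 3·8^3 + 3·8^2 + 2·8 + 7 (base 8). Lift 9: 2455. −1: 2454.
[7] 2454 ≡ 3·9^3 + 3·9^2 + 2·9 + 6 (base 9). Lift 10: 3326. −1: 3325.
[8] 3325 ≡ 3·10^3 + 3·10^2 + 2·10 + 5 (base 10). Lift 11: 4383. −1: 4382.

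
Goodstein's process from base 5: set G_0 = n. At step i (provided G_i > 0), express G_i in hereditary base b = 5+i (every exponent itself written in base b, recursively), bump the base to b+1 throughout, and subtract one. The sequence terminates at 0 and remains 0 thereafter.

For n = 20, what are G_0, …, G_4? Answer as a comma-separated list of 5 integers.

G_0=20  [base 5] 4·5  →[5↦6]→  4·6 = 24  −1 ⇒ G_1=23
G_1=23  [base 6] 3·6 + 5  →[6↦7]→  3·7 + 5 = 26  −1 ⇒ G_2=25
G_2=25  [base 7] 3·7 + 4  →[7↦8]→  3·8 + 4 = 28  −1 ⇒ G_3=27
G_3=27  [base 8] 3·8 + 3  →[8↦9]→  3·9 + 3 = 30  −1 ⇒ G_4=29

20, 23, 25, 27, 29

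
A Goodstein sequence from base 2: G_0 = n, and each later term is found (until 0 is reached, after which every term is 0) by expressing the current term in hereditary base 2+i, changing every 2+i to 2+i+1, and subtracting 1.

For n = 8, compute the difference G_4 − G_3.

87085

i=0: 8 = 2^(2 + 1) (b=2); 2→3: 3^(3 + 1) = 81; 81−1 = 80
i=1: 80 = 2·3^3 + 2·3^2 + 2·3 + 2 (b=3); 3→4: 2·4^4 + 2·4^2 + 2·4 + 2 = 554; 554−1 = 553
i=2: 553 = 2·4^4 + 2·4^2 + 2·4 + 1 (b=4); 4→5: 2·5^5 + 2·5^2 + 2·5 + 1 = 6311; 6311−1 = 6310
i=3: 6310 = 2·5^5 + 2·5^2 + 2·5 (b=5); 5→6: 2·6^6 + 2·6^2 + 2·6 = 93396; 93396−1 = 93395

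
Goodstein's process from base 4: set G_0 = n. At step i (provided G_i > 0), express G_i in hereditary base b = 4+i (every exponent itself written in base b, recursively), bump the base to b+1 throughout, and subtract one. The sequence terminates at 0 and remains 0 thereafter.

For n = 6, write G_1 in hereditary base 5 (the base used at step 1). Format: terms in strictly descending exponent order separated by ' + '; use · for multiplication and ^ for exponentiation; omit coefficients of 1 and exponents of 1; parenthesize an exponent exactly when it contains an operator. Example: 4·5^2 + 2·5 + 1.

G_0=6  [base 4] 4 + 2  →[4↦5]→  5 + 2 = 7  −1 ⇒ G_1=6
G_1=6  [base 5] 5 + 1  →[5↦6]→  6 + 1 = 7  −1 ⇒ G_2=6

5 + 1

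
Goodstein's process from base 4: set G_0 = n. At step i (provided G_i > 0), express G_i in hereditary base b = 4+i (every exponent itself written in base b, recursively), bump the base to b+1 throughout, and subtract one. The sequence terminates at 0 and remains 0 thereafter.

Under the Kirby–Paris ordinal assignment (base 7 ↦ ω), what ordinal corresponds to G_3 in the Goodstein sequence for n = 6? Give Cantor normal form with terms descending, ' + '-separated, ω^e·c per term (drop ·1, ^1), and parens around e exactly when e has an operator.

6

step 0: 6 = 4 + 2; sub 5 for 4: 5 + 2; = 7; G_1 = 7−1 = 6
step 1: 6 = 5 + 1; sub 6 for 5: 6 + 1; = 7; G_2 = 7−1 = 6
step 2: 6 = 6; sub 7 for 6: 7; = 7; G_3 = 7−1 = 6
step 3: 6 = 6; sub 8 for 7: 6; = 6; G_4 = 6−1 = 5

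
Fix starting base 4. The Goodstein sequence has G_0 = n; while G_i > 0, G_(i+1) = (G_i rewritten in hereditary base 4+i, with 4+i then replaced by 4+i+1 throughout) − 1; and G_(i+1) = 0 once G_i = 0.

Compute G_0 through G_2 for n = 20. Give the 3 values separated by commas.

G_0=20  [base 4] 4^2 + 4  →[4↦5]→  5^2 + 5 = 30  −1 ⇒ G_1=29
G_1=29  [base 5] 5^2 + 4  →[5↦6]→  6^2 + 4 = 40  −1 ⇒ G_2=39

20, 29, 39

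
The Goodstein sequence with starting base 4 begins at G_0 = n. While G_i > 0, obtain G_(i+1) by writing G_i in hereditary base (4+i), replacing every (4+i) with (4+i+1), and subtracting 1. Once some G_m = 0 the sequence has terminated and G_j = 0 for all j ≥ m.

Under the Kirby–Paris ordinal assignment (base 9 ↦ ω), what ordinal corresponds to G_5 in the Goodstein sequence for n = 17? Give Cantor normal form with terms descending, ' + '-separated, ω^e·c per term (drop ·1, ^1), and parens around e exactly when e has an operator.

step 0: 17 = 4^2 + 1; sub 5 for 4: 5^2 + 1; = 26; G_1 = 26−1 = 25
step 1: 25 = 5^2; sub 6 for 5: 6^2; = 36; G_2 = 36−1 = 35
step 2: 35 = 5·6 + 5; sub 7 for 6: 5·7 + 5; = 40; G_3 = 40−1 = 39
step 3: 39 = 5·7 + 4; sub 8 for 7: 5·8 + 4; = 44; G_4 = 44−1 = 43
step 4: 43 = 5·8 + 3; sub 9 for 8: 5·9 + 3; = 48; G_5 = 48−1 = 47
step 5: 47 = 5·9 + 2; sub 10 for 9: 5·10 + 2; = 52; G_6 = 52−1 = 51

ω·5 + 2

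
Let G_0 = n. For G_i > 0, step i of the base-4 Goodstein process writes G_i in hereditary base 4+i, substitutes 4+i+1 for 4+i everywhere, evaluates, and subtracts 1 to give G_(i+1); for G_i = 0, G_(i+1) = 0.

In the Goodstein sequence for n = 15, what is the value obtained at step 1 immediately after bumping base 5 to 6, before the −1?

20

i=0: 15 = 3·4 + 3 (b=4); 4→5: 3·5 + 3 = 18; 18−1 = 17
i=1: 17 = 3·5 + 2 (b=5); 5→6: 3·6 + 2 = 20; 20−1 = 19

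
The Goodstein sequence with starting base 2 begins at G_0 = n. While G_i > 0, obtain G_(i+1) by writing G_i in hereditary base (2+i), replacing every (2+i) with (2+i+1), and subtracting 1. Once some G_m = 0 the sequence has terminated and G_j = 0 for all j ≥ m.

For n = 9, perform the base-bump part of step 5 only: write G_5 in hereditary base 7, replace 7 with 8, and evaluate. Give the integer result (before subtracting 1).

50333400

G_0=9  [base 2] 2^(2 + 1) + 1  →[2↦3]→  3^(3 + 1) + 1 = 82  −1 ⇒ G_1=81
G_1=81  [base 3] 3^(3 + 1)  →[3↦4]→  4^(4 + 1) = 1024  −1 ⇒ G_2=1023
G_2=1023  [base 4] 3·4^4 + 3·4^3 + 3·4^2 + 3·4 + 3  →[4↦5]→  3·5^5 + 3·5^3 + 3·5^2 + 3·5 + 3 = 9843  −1 ⇒ G_3=9842
G_3=9842  [base 5] 3·5^5 + 3·5^3 + 3·5^2 + 3·5 + 2  →[5↦6]→  3·6^6 + 3·6^3 + 3·6^2 + 3·6 + 2 = 140744  −1 ⇒ G_4=140743
G_4=140743  [base 6] 3·6^6 + 3·6^3 + 3·6^2 + 3·6 + 1  →[6↦7]→  3·7^7 + 3·7^3 + 3·7^2 + 3·7 + 1 = 2471827  −1 ⇒ G_5=2471826
G_5=2471826  [base 7] 3·7^7 + 3·7^3 + 3·7^2 + 3·7  →[7↦8]→  3·8^8 + 3·8^3 + 3·8^2 + 3·8 = 50333400  −1 ⇒ G_6=50333399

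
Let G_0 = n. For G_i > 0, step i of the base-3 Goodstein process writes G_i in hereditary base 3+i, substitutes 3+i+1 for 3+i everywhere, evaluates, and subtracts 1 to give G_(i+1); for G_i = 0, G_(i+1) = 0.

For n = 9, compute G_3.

step 0: 9 = 3^2; sub 4 for 3: 4^2; = 16; G_1 = 16−1 = 15
step 1: 15 = 3·4 + 3; sub 5 for 4: 3·5 + 3; = 18; G_2 = 18−1 = 17
step 2: 17 = 3·5 + 2; sub 6 for 5: 3·6 + 2; = 20; G_3 = 20−1 = 19
step 3: 19 = 3·6 + 1; sub 7 for 6: 3·7 + 1; = 22; G_4 = 22−1 = 21

19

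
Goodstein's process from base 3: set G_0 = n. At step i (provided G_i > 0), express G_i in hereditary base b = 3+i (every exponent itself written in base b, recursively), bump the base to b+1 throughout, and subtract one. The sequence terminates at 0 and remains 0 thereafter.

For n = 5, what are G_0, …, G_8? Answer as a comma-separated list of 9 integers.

5, 5, 5, 5, 4, 3, 2, 1, 0

5 —HB3→ 3 + 2 —bump→ 4 + 2 = 6 —(−1)→ 5
5 —HB4→ 4 + 1 —bump→ 5 + 1 = 6 —(−1)→ 5
5 —HB5→ 5 —bump→ 6 = 6 —(−1)→ 5
5 —HB6→ 5 —bump→ 5 = 5 —(−1)→ 4
4 —HB7→ 4 —bump→ 4 = 4 —(−1)→ 3
3 —HB8→ 3 —bump→ 3 = 3 —(−1)→ 2
2 —HB9→ 2 —bump→ 2 = 2 —(−1)→ 1
1 —HB10→ 1 —bump→ 1 = 1 —(−1)→ 0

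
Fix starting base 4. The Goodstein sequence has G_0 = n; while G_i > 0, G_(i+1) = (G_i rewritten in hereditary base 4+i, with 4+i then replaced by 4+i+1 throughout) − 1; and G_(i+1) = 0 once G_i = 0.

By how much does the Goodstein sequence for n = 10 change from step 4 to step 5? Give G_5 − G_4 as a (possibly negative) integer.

0

step 0: 10 = 2·4 + 2; sub 5 for 4: 2·5 + 2; = 12; G_1 = 12−1 = 11
step 1: 11 = 2·5 + 1; sub 6 for 5: 2·6 + 1; = 13; G_2 = 13−1 = 12
step 2: 12 = 2·6; sub 7 for 6: 2·7; = 14; G_3 = 14−1 = 13
step 3: 13 = 7 + 6; sub 8 for 7: 8 + 6; = 14; G_4 = 14−1 = 13
step 4: 13 = 8 + 5; sub 9 for 8: 9 + 5; = 14; G_5 = 14−1 = 13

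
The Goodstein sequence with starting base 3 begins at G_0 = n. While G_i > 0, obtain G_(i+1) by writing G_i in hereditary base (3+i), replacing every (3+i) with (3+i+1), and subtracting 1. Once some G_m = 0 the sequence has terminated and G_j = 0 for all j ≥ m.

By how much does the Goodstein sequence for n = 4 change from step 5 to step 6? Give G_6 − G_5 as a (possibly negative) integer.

i=0: 4 = 3 + 1 (b=3); 3→4: 4 + 1 = 5; 5−1 = 4
i=1: 4 = 4 (b=4); 4→5: 5 = 5; 5−1 = 4
i=2: 4 = 4 (b=5); 5→6: 4 = 4; 4−1 = 3
i=3: 3 = 3 (b=6); 6→7: 3 = 3; 3−1 = 2
i=4: 2 = 2 (b=7); 7→8: 2 = 2; 2−1 = 1
i=5: 1 = 1 (b=8); 8→9: 1 = 1; 1−1 = 0

-1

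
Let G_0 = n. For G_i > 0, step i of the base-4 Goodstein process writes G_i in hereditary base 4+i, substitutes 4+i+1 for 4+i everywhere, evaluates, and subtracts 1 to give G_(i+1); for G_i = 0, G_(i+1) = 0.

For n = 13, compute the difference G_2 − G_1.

2

G_0 = 13. HB_4(13) = 3·4 + 1. Bump = 16. G_1 = 15.
G_1 = 15. HB_5(15) = 3·5. Bump = 18. G_2 = 17.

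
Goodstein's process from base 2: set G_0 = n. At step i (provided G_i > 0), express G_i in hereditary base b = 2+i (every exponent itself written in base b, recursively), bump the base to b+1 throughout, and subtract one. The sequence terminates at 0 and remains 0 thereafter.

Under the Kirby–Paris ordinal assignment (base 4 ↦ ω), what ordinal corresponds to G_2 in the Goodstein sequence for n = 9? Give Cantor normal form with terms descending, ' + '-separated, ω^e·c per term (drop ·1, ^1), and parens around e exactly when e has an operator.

(0) 9|_2 = 2^(2 + 1) + 1 ↦ 3^(3 + 1) + 1|_3 = 82 ⇒ 81
(1) 81|_3 = 3^(3 + 1) ↦ 4^(4 + 1)|_4 = 1024 ⇒ 1023
(2) 1023|_4 = 3·4^4 + 3·4^3 + 3·4^2 + 3·4 + 3 ↦ 3·5^5 + 3·5^3 + 3·5^2 + 3·5 + 3|_5 = 9843 ⇒ 9842

ω^ω·3 + ω^3·3 + ω^2·3 + ω·3 + 3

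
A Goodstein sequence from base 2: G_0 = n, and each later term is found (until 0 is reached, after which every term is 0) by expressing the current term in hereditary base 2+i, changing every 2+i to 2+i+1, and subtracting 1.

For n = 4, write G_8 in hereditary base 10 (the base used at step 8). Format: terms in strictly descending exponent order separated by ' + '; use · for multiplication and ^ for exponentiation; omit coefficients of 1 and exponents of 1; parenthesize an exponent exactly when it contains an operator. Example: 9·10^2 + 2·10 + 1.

2·10^2 + 10 + 1

(0) 4|_2 = 2^2 ↦ 3^3|_3 = 27 ⇒ 26
(1) 26|_3 = 2·3^2 + 2·3 + 2 ↦ 2·4^2 + 2·4 + 2|_4 = 42 ⇒ 41
(2) 41|_4 = 2·4^2 + 2·4 + 1 ↦ 2·5^2 + 2·5 + 1|_5 = 61 ⇒ 60
(3) 60|_5 = 2·5^2 + 2·5 ↦ 2·6^2 + 2·6|_6 = 84 ⇒ 83
(4) 83|_6 = 2·6^2 + 6 + 5 ↦ 2·7^2 + 7 + 5|_7 = 110 ⇒ 109
(5) 109|_7 = 2·7^2 + 7 + 4 ↦ 2·8^2 + 8 + 4|_8 = 140 ⇒ 139
(6) 139|_8 = 2·8^2 + 8 + 3 ↦ 2·9^2 + 9 + 3|_9 = 174 ⇒ 173
(7) 173|_9 = 2·9^2 + 9 + 2 ↦ 2·10^2 + 10 + 2|_10 = 212 ⇒ 211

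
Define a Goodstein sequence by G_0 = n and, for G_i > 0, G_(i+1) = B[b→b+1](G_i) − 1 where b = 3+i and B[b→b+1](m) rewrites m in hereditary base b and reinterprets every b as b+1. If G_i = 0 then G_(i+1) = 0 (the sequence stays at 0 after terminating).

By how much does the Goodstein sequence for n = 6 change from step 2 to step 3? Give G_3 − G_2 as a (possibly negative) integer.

0

G_0 = 6. HB_3(6) = 2·3. Bump = 8. G_1 = 7.
G_1 = 7. HB_4(7) = 4 + 3. Bump = 8. G_2 = 7.
G_2 = 7. HB_5(7) = 5 + 2. Bump = 8. G_3 = 7.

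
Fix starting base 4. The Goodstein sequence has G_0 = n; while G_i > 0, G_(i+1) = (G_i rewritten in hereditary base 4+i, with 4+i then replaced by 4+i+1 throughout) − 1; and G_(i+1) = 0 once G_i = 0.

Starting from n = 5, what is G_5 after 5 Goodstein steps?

step 0: 5 = 4 + 1; sub 5 for 4: 5 + 1; = 6; G_1 = 6−1 = 5
step 1: 5 = 5; sub 6 for 5: 6; = 6; G_2 = 6−1 = 5
step 2: 5 = 5; sub 7 for 6: 5; = 5; G_3 = 5−1 = 4
step 3: 4 = 4; sub 8 for 7: 4; = 4; G_4 = 4−1 = 3
step 4: 3 = 3; sub 9 for 8: 3; = 3; G_5 = 3−1 = 2

2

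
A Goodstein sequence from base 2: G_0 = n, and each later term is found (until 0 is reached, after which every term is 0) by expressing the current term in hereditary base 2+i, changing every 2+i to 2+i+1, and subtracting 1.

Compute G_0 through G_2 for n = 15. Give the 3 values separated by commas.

G_0 = 15. HB_2(15) = 2^(2 + 1) + 2^2 + 2 + 1. Bump = 112. G_1 = 111.
G_1 = 111. HB_3(111) = 3^(3 + 1) + 3^3 + 3. Bump = 1284. G_2 = 1283.

15, 111, 1283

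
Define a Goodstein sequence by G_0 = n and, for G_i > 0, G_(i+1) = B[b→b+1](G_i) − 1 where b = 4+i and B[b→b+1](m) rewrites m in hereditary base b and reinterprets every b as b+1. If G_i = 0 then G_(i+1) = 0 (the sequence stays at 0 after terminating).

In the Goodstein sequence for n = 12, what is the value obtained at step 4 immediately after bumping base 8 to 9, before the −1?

[0] 12 ≡ 3·4 (base 4). Lift 5: 15. −1: 14.
[1] 14 ≡ 2·5 + 4 (base 5). Lift 6: 16. −1: 15.
[2] 15 ≡ 2·6 + 3 (base 6). Lift 7: 17. −1: 16.
[3] 16 ≡ 2·7 + 2 (base 7). Lift 8: 18. −1: 17.
[4] 17 ≡ 2·8 + 1 (base 8). Lift 9: 19. −1: 18.

19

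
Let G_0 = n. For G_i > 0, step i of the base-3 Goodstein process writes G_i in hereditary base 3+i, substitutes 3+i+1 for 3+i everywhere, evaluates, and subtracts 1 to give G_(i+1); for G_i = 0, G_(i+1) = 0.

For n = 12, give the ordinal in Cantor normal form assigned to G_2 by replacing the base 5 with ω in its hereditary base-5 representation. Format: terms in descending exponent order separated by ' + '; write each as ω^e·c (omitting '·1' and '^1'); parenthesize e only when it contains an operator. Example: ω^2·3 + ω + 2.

ω^2 + 2

base 3: 12 = 3^2 + 3; at 4: 4^2 + 4 = 20; next = 19
base 4: 19 = 4^2 + 3; at 5: 5^2 + 3 = 28; next = 27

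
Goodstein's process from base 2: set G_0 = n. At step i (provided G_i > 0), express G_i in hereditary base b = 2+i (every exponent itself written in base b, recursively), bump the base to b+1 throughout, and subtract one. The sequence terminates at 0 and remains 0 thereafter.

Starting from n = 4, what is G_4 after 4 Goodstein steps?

[0] 4 ≡ 2^2 (base 2). Lift 3: 27. −1: 26.
[1] 26 ≡ 2·3^2 + 2·3 + 2 (base 3). Lift 4: 42. −1: 41.
[2] 41 ≡ 2·4^2 + 2·4 + 1 (base 4). Lift 5: 61. −1: 60.
[3] 60 ≡ 2·5^2 + 2·5 (base 5). Lift 6: 84. −1: 83.
[4] 83 ≡ 2·6^2 + 6 + 5 (base 6). Lift 7: 110. −1: 109.

83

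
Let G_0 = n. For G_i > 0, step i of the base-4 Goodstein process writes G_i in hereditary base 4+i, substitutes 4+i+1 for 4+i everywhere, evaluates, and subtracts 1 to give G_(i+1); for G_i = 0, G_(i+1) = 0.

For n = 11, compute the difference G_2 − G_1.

11 —HB4→ 2·4 + 3 —bump→ 2·5 + 3 = 13 —(−1)→ 12
12 —HB5→ 2·5 + 2 —bump→ 2·6 + 2 = 14 —(−1)→ 13

1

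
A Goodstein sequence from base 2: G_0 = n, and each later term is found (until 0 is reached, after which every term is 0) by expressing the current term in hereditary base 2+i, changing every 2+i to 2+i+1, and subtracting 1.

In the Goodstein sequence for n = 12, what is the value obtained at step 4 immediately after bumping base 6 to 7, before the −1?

5764911

(0) 12|_2 = 2^(2 + 1) + 2^2 ↦ 3^(3 + 1) + 3^3|_3 = 108 ⇒ 107
(1) 107|_3 = 3^(3 + 1) + 2·3^2 + 2·3 + 2 ↦ 4^(4 + 1) + 2·4^2 + 2·4 + 2|_4 = 1066 ⇒ 1065
(2) 1065|_4 = 4^(4 + 1) + 2·4^2 + 2·4 + 1 ↦ 5^(5 + 1) + 2·5^2 + 2·5 + 1|_5 = 15686 ⇒ 15685
(3) 15685|_5 = 5^(5 + 1) + 2·5^2 + 2·5 ↦ 6^(6 + 1) + 2·6^2 + 2·6|_6 = 280020 ⇒ 280019
(4) 280019|_6 = 6^(6 + 1) + 2·6^2 + 6 + 5 ↦ 7^(7 + 1) + 2·7^2 + 7 + 5|_7 = 5764911 ⇒ 5764910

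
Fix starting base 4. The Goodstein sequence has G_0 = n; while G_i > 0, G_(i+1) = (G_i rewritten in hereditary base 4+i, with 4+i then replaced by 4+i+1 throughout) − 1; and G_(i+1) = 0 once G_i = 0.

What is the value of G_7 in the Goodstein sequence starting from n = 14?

24

step 0: 14 = 3·4 + 2; sub 5 for 4: 3·5 + 2; = 17; G_1 = 17−1 = 16
step 1: 16 = 3·5 + 1; sub 6 for 5: 3·6 + 1; = 19; G_2 = 19−1 = 18
step 2: 18 = 3·6; sub 7 for 6: 3·7; = 21; G_3 = 21−1 = 20
step 3: 20 = 2·7 + 6; sub 8 for 7: 2·8 + 6; = 22; G_4 = 22−1 = 21
step 4: 21 = 2·8 + 5; sub 9 for 8: 2·9 + 5; = 23; G_5 = 23−1 = 22
step 5: 22 = 2·9 + 4; sub 10 for 9: 2·10 + 4; = 24; G_6 = 24−1 = 23
step 6: 23 = 2·10 + 3; sub 11 for 10: 2·11 + 3; = 25; G_7 = 25−1 = 24
step 7: 24 = 2·11 + 2; sub 12 for 11: 2·12 + 2; = 26; G_8 = 26−1 = 25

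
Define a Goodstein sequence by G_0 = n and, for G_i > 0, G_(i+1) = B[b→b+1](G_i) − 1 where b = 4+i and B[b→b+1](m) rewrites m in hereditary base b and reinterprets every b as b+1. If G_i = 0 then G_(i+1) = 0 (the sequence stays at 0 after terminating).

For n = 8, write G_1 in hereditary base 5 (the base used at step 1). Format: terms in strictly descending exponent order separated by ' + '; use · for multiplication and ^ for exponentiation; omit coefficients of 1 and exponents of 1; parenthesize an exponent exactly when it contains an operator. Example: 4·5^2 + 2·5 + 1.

base 4: 8 = 2·4; at 5: 2·5 = 10; next = 9
base 5: 9 = 5 + 4; at 6: 6 + 4 = 10; next = 9

5 + 4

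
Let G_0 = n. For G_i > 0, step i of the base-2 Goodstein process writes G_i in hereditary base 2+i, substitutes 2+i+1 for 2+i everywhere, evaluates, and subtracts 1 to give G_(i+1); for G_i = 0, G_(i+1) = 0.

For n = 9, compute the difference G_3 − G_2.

base 2: 9 = 2^(2 + 1) + 1; at 3: 3^(3 + 1) + 1 = 82; next = 81
base 3: 81 = 3^(3 + 1); at 4: 4^(4 + 1) = 1024; next = 1023
base 4: 1023 = 3·4^4 + 3·4^3 + 3·4^2 + 3·4 + 3; at 5: 3·5^5 + 3·5^3 + 3·5^2 + 3·5 + 3 = 9843; next = 9842

8819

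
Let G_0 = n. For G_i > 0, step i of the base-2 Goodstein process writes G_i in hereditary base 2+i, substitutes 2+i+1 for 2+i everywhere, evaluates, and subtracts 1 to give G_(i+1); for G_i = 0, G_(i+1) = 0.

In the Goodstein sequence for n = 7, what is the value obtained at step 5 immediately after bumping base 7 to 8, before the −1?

16777216

7 —HB2→ 2^2 + 2 + 1 —bump→ 3^3 + 3 + 1 = 31 —(−1)→ 30
30 —HB3→ 3^3 + 3 —bump→ 4^4 + 4 = 260 —(−1)→ 259
259 —HB4→ 4^4 + 3 —bump→ 5^5 + 3 = 3128 —(−1)→ 3127
3127 —HB5→ 5^5 + 2 —bump→ 6^6 + 2 = 46658 —(−1)→ 46657
46657 —HB6→ 6^6 + 1 —bump→ 7^7 + 1 = 823544 —(−1)→ 823543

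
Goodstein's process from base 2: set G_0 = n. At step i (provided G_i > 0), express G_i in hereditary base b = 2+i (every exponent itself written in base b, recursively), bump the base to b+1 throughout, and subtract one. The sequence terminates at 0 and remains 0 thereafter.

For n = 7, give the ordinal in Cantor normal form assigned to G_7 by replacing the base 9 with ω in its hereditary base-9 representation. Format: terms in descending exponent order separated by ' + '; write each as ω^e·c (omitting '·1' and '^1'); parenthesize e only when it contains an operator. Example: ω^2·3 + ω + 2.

ω^7·7 + ω^6·7 + ω^5·7 + ω^4·7 + ω^3·7 + ω^2·7 + ω·7 + 6

base 2: 7 = 2^2 + 2 + 1; at 3: 3^3 + 3 + 1 = 31; next = 30
base 3: 30 = 3^3 + 3; at 4: 4^4 + 4 = 260; next = 259
base 4: 259 = 4^4 + 3; at 5: 5^5 + 3 = 3128; next = 3127
base 5: 3127 = 5^5 + 2; at 6: 6^6 + 2 = 46658; next = 46657
base 6: 46657 = 6^6 + 1; at 7: 7^7 + 1 = 823544; next = 823543
base 7: 823543 = 7^7; at 8: 8^8 = 16777216; next = 16777215
base 8: 16777215 = 7·8^7 + 7·8^6 + 7·8^5 + 7·8^4 + 7·8^3 + 7·8^2 + 7·8 + 7; at 9: 7·9^7 + 7·9^6 + 7·9^5 + 7·9^4 + 7·9^3 + 7·9^2 + 7·9 + 7 = 37665880; next = 37665879
base 9: 37665879 = 7·9^7 + 7·9^6 + 7·9^5 + 7·9^4 + 7·9^3 + 7·9^2 + 7·9 + 6; at 10: 7·10^7 + 7·10^6 + 7·10^5 + 7·10^4 + 7·10^3 + 7·10^2 + 7·10 + 6 = 77777776; next = 77777775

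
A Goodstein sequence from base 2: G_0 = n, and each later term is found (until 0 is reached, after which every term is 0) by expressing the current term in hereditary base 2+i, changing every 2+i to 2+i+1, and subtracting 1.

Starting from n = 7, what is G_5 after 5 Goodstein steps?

base 2: 7 = 2^2 + 2 + 1; at 3: 3^3 + 3 + 1 = 31; next = 30
base 3: 30 = 3^3 + 3; at 4: 4^4 + 4 = 260; next = 259
base 4: 259 = 4^4 + 3; at 5: 5^5 + 3 = 3128; next = 3127
base 5: 3127 = 5^5 + 2; at 6: 6^6 + 2 = 46658; next = 46657
base 6: 46657 = 6^6 + 1; at 7: 7^7 + 1 = 823544; next = 823543
base 7: 823543 = 7^7; at 8: 8^8 = 16777216; next = 16777215

823543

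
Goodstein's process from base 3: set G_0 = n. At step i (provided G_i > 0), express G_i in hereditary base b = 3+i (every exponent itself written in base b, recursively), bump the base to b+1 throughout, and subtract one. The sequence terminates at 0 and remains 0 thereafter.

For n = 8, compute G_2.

[0] 8 ≡ 2·3 + 2 (base 3). Lift 4: 10. −1: 9.
[1] 9 ≡ 2·4 + 1 (base 4). Lift 5: 11. −1: 10.
[2] 10 ≡ 2·5 (base 5). Lift 6: 12. −1: 11.

10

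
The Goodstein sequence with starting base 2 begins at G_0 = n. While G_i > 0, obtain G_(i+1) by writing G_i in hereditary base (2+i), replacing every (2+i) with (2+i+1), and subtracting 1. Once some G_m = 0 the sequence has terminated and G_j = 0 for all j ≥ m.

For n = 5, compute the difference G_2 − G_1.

5 —HB2→ 2^2 + 1 —bump→ 3^3 + 1 = 28 —(−1)→ 27
27 —HB3→ 3^3 —bump→ 4^4 = 256 —(−1)→ 255

228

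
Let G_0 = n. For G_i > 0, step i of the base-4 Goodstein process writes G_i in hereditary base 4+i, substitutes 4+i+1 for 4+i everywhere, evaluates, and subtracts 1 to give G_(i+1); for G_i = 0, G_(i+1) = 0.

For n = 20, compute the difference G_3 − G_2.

12

G_0=20  [base 4] 4^2 + 4  →[4↦5]→  5^2 + 5 = 30  −1 ⇒ G_1=29
G_1=29  [base 5] 5^2 + 4  →[5↦6]→  6^2 + 4 = 40  −1 ⇒ G_2=39
G_2=39  [base 6] 6^2 + 3  →[6↦7]→  7^2 + 3 = 52  −1 ⇒ G_3=51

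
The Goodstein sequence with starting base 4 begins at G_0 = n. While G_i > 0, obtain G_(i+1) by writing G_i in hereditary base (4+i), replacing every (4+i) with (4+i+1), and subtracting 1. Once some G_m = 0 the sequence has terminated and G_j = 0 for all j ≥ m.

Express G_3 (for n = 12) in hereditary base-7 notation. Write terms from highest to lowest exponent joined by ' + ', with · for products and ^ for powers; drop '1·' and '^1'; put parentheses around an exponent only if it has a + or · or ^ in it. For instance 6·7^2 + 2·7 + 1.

2·7 + 2

G_0 = 12. HB_4(12) = 3·4. Bump = 15. G_1 = 14.
G_1 = 14. HB_5(14) = 2·5 + 4. Bump = 16. G_2 = 15.
G_2 = 15. HB_6(15) = 2·6 + 3. Bump = 17. G_3 = 16.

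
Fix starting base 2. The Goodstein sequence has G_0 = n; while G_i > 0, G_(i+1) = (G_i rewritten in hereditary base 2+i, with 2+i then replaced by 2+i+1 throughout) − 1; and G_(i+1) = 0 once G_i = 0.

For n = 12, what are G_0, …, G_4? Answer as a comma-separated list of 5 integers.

12, 107, 1065, 15685, 280019

12 —HB2→ 2^(2 + 1) + 2^2 —bump→ 3^(3 + 1) + 3^3 = 108 —(−1)→ 107
107 —HB3→ 3^(3 + 1) + 2·3^2 + 2·3 + 2 —bump→ 4^(4 + 1) + 2·4^2 + 2·4 + 2 = 1066 —(−1)→ 1065
1065 —HB4→ 4^(4 + 1) + 2·4^2 + 2·4 + 1 —bump→ 5^(5 + 1) + 2·5^2 + 2·5 + 1 = 15686 —(−1)→ 15685
15685 —HB5→ 5^(5 + 1) + 2·5^2 + 2·5 —bump→ 6^(6 + 1) + 2·6^2 + 2·6 = 280020 —(−1)→ 280019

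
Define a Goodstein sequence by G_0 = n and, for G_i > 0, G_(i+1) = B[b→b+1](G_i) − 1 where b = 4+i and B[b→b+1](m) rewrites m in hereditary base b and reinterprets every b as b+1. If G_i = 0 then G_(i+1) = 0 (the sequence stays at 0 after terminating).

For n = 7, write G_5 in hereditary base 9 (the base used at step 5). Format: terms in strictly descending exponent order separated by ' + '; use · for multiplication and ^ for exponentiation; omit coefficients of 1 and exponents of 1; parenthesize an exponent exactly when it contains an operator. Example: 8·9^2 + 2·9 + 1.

step 0: 7 = 4 + 3; sub 5 for 4: 5 + 3; = 8; G_1 = 8−1 = 7
step 1: 7 = 5 + 2; sub 6 for 5: 6 + 2; = 8; G_2 = 8−1 = 7
step 2: 7 = 6 + 1; sub 7 for 6: 7 + 1; = 8; G_3 = 8−1 = 7
step 3: 7 = 7; sub 8 for 7: 8; = 8; G_4 = 8−1 = 7
step 4: 7 = 7; sub 9 for 8: 7; = 7; G_5 = 7−1 = 6

6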